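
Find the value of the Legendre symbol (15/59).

Reciprocity: 15 ≡ 3 and 59 ≡ 3 (mod 4), so (15/59) = −(59/15).
Reduce top mod 15: now compute (14/15).
Pull out 2: since 15 ≡ 7 (mod 8), (2/15) = +1.
Reciprocity: 7 ≡ 3 and 15 ≡ 3 (mod 4), so (7/15) = −(15/7).
Reduce top mod 7: now compute (1/7).
Reached (1/7) = 1. Collecting the sign flips along the way, the symbol is +1.

1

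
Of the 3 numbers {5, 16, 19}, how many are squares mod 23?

(5/23) = -1 → non-residue.
(16/23) = +1 → QR.
(19/23) = -1 → non-residue.
Total quadratic residues among the 3: 1.

1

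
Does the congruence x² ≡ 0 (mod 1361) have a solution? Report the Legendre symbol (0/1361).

Top reduces to 0: gcd > 1, so the symbol is 0.

0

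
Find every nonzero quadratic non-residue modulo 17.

3, 5, 6, 7, 10, 11, 12, 14

Square k = 1,…,8 (k and 17−k give the same square):
1²=1, 2²=4, 3²=9, 4²=16, 5²≡8, 6²≡2, 7²≡15, 8²≡13 (mod 17).
The residues are {1, 2, 4, 8, 9, 13, 15, 16}; the non-residues are the remaining 8 nonzero classes.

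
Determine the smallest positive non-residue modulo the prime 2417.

3

(2/2417) = +1, so 2 is a residue.
(3/2417) = −1, so 3 is the smallest positive non-residue mod 2417.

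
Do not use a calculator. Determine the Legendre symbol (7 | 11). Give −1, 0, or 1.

Reciprocity: 7 ≡ 3 and 11 ≡ 3 (mod 4), so (7/11) = −(11/7).
Reduce top mod 7: now compute (4/7).
Pull out 2^2: since 7 ≡ 7 (mod 8), (2/7) = +1, so (2/7)^2 = +1.
Reached (1/7) = 1. Collecting the sign flips along the way, the symbol is -1.

-1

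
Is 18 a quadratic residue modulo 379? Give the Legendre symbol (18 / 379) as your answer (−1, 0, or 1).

-1

Euler's criterion: (18/379) ≡ 18^189 (mod 379).
18^2 ≡ 324 (mod 379)
18^4 ≡ 372 (mod 379)
18^8 ≡ 49 (mod 379)
18^16 ≡ 127 (mod 379)
18^32 ≡ 211 (mod 379)
18^64 ≡ 178 (mod 379)
18^128 ≡ 227 (mod 379)
18^189 = 18^(128+32+16+8+4+1) ≡ 378 (mod 379).
Result is 378 ≡ −1, so (18/379) = −1.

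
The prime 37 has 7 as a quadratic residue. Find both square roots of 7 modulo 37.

9, 28

37 ≡ 1 (mod 4), so we find a root by search.
Trying successive values, 9² = 81 ≡ 7 (mod 37). The other root is 37 − 9 = 28.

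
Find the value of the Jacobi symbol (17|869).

Reciprocity: 17 ≡ 1 and 869 ≡ 1 (mod 4), so (17/869) = +(869/17).
Reduce top mod 17: now compute (2/17).
Pull out 2: since 17 ≡ 1 (mod 8), (2/17) = +1.
Reached (1/17) = 1. Collecting the sign flips along the way, the symbol is +1.

1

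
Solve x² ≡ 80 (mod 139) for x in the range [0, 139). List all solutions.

Since 139 ≡ 3 (mod 4), a square root of 80 is 80^((139+1)/4) = 80^35 mod 139.
Repeated squaring: 80^2≡6, 80^4≡36, 80^8≡45, 80^16≡79, 80^32≡125 (mod 139).
80^35 = 80^(32+2+1) ≡ 91 (mod 139).
Check: 91² = 8281 ≡ 80 (mod 139). The two roots are 48 and 91.

48, 91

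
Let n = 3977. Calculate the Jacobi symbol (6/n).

Pull out 2: since 3977 ≡ 1 (mod 8), (2/3977) = +1.
Reciprocity: 3 ≡ 3 and 3977 ≡ 1 (mod 4), so (3/3977) = +(3977/3).
Reduce top mod 3: now compute (2/3).
Pull out 2: since 3 ≡ 3 (mod 8), (2/3) = -1.
Reached (1/3) = 1. Collecting the sign flips along the way, the symbol is -1.

-1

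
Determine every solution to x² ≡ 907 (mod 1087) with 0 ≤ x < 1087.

Since 1087 ≡ 3 (mod 4), a square root of 907 is 907^((1087+1)/4) = 907^272 mod 1087.
Repeated squaring: 907^2≡877, 907^4≡620, 907^8≡689, 907^16≡789, 907^32≡757, 907^64≡200, 907^128≡868, 907^256≡133 (mod 1087).
907^272 = 907^(256+16) ≡ 585 (mod 1087).
Check: 585² = 342225 ≡ 907 (mod 1087). The two roots are 502 and 585.

502, 585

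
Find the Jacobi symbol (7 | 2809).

1

Reciprocity: 7 ≡ 3 and 2809 ≡ 1 (mod 4), so (7/2809) = +(2809/7).
Reduce top mod 7: now compute (2/7).
Pull out 2: since 7 ≡ 7 (mod 8), (2/7) = +1.
Reached (1/7) = 1. Collecting the sign flips along the way, the symbol is +1.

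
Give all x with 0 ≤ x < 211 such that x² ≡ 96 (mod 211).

27, 184

Since 211 ≡ 3 (mod 4), a square root of 96 is 96^((211+1)/4) = 96^53 mod 211.
Repeated squaring: 96^2≡143, 96^4≡193, 96^8≡113, 96^16≡109, 96^32≡65 (mod 211).
96^53 = 96^(32+16+4+1) ≡ 184 (mod 211).
Check: 184² = 33856 ≡ 96 (mod 211). The two roots are 27 and 184.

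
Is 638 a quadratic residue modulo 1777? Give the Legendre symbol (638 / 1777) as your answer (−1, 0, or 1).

Pull out 2: since 1777 ≡ 1 (mod 8), (2/1777) = +1.
Reciprocity: 319 ≡ 3 and 1777 ≡ 1 (mod 4), so (319/1777) = +(1777/319).
Reduce top mod 319: now compute (182/319).
Pull out 2: since 319 ≡ 7 (mod 8), (2/319) = +1.
Reciprocity: 91 ≡ 3 and 319 ≡ 3 (mod 4), so (91/319) = −(319/91).
Reduce top mod 91: now compute (46/91).
Pull out 2: since 91 ≡ 3 (mod 8), (2/91) = -1.
Reciprocity: 23 ≡ 3 and 91 ≡ 3 (mod 4), so (23/91) = −(91/23).
Reduce top mod 23: now compute (22/23).
Pull out 2: since 23 ≡ 7 (mod 8), (2/23) = +1.
Reciprocity: 11 ≡ 3 and 23 ≡ 3 (mod 4), so (11/23) = −(23/11).
Reduce top mod 11: now compute (1/11).
Reached (1/11) = 1. Collecting the sign flips along the way, the symbol is +1.

1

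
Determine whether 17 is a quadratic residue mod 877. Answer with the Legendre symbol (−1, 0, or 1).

-1

Reciprocity: 17 ≡ 1 and 877 ≡ 1 (mod 4), so (17/877) = +(877/17).
Reduce top mod 17: now compute (10/17).
Pull out 2: since 17 ≡ 1 (mod 8), (2/17) = +1.
Reciprocity: 5 ≡ 1 and 17 ≡ 1 (mod 4), so (5/17) = +(17/5).
Reduce top mod 5: now compute (2/5).
Pull out 2: since 5 ≡ 5 (mod 8), (2/5) = -1.
Reached (1/5) = 1. Collecting the sign flips along the way, the symbol is -1.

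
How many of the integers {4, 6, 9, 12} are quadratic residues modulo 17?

(4/17) = +1 → QR.
(6/17) = -1 → non-residue.
(9/17) = +1 → QR.
(12/17) = -1 → non-residue.
Total quadratic residues among the 4: 2.

2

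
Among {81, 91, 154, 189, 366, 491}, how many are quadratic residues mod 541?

4

(81/541) = +1 → QR.
(91/541) = -1 → non-residue.
(154/541) = +1 → QR.
(189/541) = +1 → QR.
(366/541) = +1 → QR.
(491/541) = -1 → non-residue.
Total quadratic residues among the 6: 4.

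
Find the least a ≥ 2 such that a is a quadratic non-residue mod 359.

7

(2/359) = +1, so 2 is a residue.
(3/359) = +1, so 3 is a residue.
(4/359) = +1, so 4 is a residue.
(5/359) = +1, so 5 is a residue.
(6/359) = +1, so 6 is a residue.
(7/359) = −1, so 7 is the smallest positive non-residue mod 359.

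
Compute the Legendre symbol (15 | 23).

Reciprocity: 15 ≡ 3 and 23 ≡ 3 (mod 4), so (15/23) = −(23/15).
Reduce top mod 15: now compute (8/15).
Pull out 2^3: since 15 ≡ 7 (mod 8), (2/15) = +1, so (2/15)^3 = +1.
Reached (1/15) = 1. Collecting the sign flips along the way, the symbol is -1.

-1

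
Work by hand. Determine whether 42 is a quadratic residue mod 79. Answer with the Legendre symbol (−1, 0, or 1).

1

Pull out 2: since 79 ≡ 7 (mod 8), (2/79) = +1.
Reciprocity: 21 ≡ 1 and 79 ≡ 3 (mod 4), so (21/79) = +(79/21).
Reduce top mod 21: now compute (16/21).
Pull out 2^4: since 21 ≡ 5 (mod 8), (2/21) = -1, so (2/21)^4 = +1.
Reached (1/21) = 1. Collecting the sign flips along the way, the symbol is +1.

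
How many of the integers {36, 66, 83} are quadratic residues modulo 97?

2

(36/97) = +1 → QR.
(66/97) = +1 → QR.
(83/97) = -1 → non-residue.
Total quadratic residues among the 3: 2.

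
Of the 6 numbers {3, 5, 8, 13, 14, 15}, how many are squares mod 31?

(3/31) = -1 → non-residue.
(5/31) = +1 → QR.
(8/31) = +1 → QR.
(13/31) = -1 → non-residue.
(14/31) = +1 → QR.
(15/31) = -1 → non-residue.
Total quadratic residues among the 6: 3.

3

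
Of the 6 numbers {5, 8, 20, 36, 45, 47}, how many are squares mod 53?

2

(5/53) = -1 → non-residue.
(8/53) = -1 → non-residue.
(20/53) = -1 → non-residue.
(36/53) = +1 → QR.
(45/53) = -1 → non-residue.
(47/53) = +1 → QR.
Total quadratic residues among the 6: 2.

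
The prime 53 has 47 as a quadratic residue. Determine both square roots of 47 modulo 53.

53 ≡ 1 (mod 4), so we find a root by search.
Trying successive values, 10² = 100 ≡ 47 (mod 53). The other root is 53 − 10 = 43.

10, 43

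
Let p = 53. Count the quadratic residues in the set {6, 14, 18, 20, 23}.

(6/53) = +1 → QR.
(14/53) = -1 → non-residue.
(18/53) = -1 → non-residue.
(20/53) = -1 → non-residue.
(23/53) = -1 → non-residue.
Total quadratic residues among the 5: 1.

1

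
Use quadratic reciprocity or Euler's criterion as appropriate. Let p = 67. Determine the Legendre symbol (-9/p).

-1

Euler's criterion: (-9/67) ≡ 58^33 (mod 67).
58^2 ≡ 14 (mod 67)
58^4 ≡ 62 (mod 67)
58^8 ≡ 25 (mod 67)
58^16 ≡ 22 (mod 67)
58^32 ≡ 15 (mod 67)
58^33 = 58^(32+1) ≡ 66 (mod 67).
Result is 66 ≡ −1, so (-9/67) = −1.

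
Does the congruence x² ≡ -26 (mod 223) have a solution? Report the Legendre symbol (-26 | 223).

Euler's criterion: (-26/223) ≡ 197^111 (mod 223).
197^2 ≡ 7 (mod 223)
197^4 ≡ 49 (mod 223)
197^8 ≡ 171 (mod 223)
197^16 ≡ 28 (mod 223)
197^32 ≡ 115 (mod 223)
197^64 ≡ 68 (mod 223)
197^111 = 197^(64+32+8+4+2+1) ≡ 1 (mod 223).
Result is 1, so (-26/223) = 1.

1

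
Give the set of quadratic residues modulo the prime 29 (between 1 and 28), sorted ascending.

1, 4, 5, 6, 7, 9, 13, 16, 20, 22, 23, 24, 25, 28

Square k = 1,…,14 (k and 29−k give the same square):
1²=1, 2²=4, 3²=9, 4²=16, 5²=25, 6²≡7, 7²≡20, 8²≡6, 9²≡23, 10²≡13, 11²≡5, 12²≡28, 13²≡24, 14²≡22 (mod 29).
So the quadratic residues mod 29 are {1, 4, 5, 6, 7, 9, 13, 16, 20, 22, 23, 24, 25, 28}.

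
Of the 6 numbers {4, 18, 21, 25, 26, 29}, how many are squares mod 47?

4

(4/47) = +1 → QR.
(18/47) = +1 → QR.
(21/47) = +1 → QR.
(25/47) = +1 → QR.
(26/47) = -1 → non-residue.
(29/47) = -1 → non-residue.
Total quadratic residues among the 6: 4.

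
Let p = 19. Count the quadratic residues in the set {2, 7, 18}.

(2/19) = -1 → non-residue.
(7/19) = +1 → QR.
(18/19) = -1 → non-residue.
Total quadratic residues among the 3: 1.

1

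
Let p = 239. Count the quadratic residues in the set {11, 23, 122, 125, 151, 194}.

(11/239) = +1 → QR.
(23/239) = -1 → non-residue.
(122/239) = +1 → QR.
(125/239) = +1 → QR.
(151/239) = -1 → non-residue.
(194/239) = -1 → non-residue.
Total quadratic residues among the 6: 3.

3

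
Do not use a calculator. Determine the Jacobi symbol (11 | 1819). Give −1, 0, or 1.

-1

Reciprocity: 11 ≡ 3 and 1819 ≡ 3 (mod 4), so (11/1819) = −(1819/11).
Reduce top mod 11: now compute (4/11).
Pull out 2^2: since 11 ≡ 3 (mod 8), (2/11) = -1, so (2/11)^2 = +1.
Reached (1/11) = 1. Collecting the sign flips along the way, the symbol is -1.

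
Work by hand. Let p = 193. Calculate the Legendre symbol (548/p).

1

Euler's criterion: (548/193) ≡ 162^96 (mod 193).
162^2 ≡ 189 (mod 193)
162^4 ≡ 16 (mod 193)
162^8 ≡ 63 (mod 193)
162^16 ≡ 109 (mod 193)
162^32 ≡ 108 (mod 193)
162^64 ≡ 84 (mod 193)
162^96 = 162^(64+32) ≡ 1 (mod 193).
Result is 1, so (548/193) = 1.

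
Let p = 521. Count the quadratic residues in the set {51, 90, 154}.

2

(51/521) = +1 → QR.
(90/521) = +1 → QR.
(154/521) = -1 → non-residue.
Total quadratic residues among the 3: 2.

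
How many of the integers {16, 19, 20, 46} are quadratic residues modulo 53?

(16/53) = +1 → QR.
(19/53) = -1 → non-residue.
(20/53) = -1 → non-residue.
(46/53) = +1 → QR.
Total quadratic residues among the 4: 2.

2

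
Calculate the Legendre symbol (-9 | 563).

First reduce: -9 ≡ 554 (mod 563).
Pull out 2: since 563 ≡ 3 (mod 8), (2/563) = -1.
Reciprocity: 277 ≡ 1 and 563 ≡ 3 (mod 4), so (277/563) = +(563/277).
Reduce top mod 277: now compute (9/277).
Reciprocity: 9 ≡ 1 and 277 ≡ 1 (mod 4), so (9/277) = +(277/9).
Reduce top mod 9: now compute (7/9).
Reciprocity: 7 ≡ 3 and 9 ≡ 1 (mod 4), so (7/9) = +(9/7).
Reduce top mod 7: now compute (2/7).
Pull out 2: since 7 ≡ 7 (mod 8), (2/7) = +1.
Reached (1/7) = 1. Collecting the sign flips along the way, the symbol is -1.

-1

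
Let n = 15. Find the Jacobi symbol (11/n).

Reciprocity: 11 ≡ 3 and 15 ≡ 3 (mod 4), so (11/15) = −(15/11).
Reduce top mod 11: now compute (4/11).
Pull out 2^2: since 11 ≡ 3 (mod 8), (2/11) = -1, so (2/11)^2 = +1.
Reached (1/11) = 1. Collecting the sign flips along the way, the symbol is -1.

-1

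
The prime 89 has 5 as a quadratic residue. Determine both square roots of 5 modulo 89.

19, 70

89 ≡ 1 (mod 4), so we find a root by search.
Trying successive values, 19² = 361 ≡ 5 (mod 89). The other root is 89 − 19 = 70.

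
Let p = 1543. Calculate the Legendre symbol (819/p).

1

Reciprocity: 819 ≡ 3 and 1543 ≡ 3 (mod 4), so (819/1543) = −(1543/819).
Reduce top mod 819: now compute (724/819).
Pull out 2^2: since 819 ≡ 3 (mod 8), (2/819) = -1, so (2/819)^2 = +1.
Reciprocity: 181 ≡ 1 and 819 ≡ 3 (mod 4), so (181/819) = +(819/181).
Reduce top mod 181: now compute (95/181).
Reciprocity: 95 ≡ 3 and 181 ≡ 1 (mod 4), so (95/181) = +(181/95).
Reduce top mod 95: now compute (86/95).
Pull out 2: since 95 ≡ 7 (mod 8), (2/95) = +1.
Reciprocity: 43 ≡ 3 and 95 ≡ 3 (mod 4), so (43/95) = −(95/43).
Reduce top mod 43: now compute (9/43).
Reciprocity: 9 ≡ 1 and 43 ≡ 3 (mod 4), so (9/43) = +(43/9).
Reduce top mod 9: now compute (7/9).
Reciprocity: 7 ≡ 3 and 9 ≡ 1 (mod 4), so (7/9) = +(9/7).
Reduce top mod 7: now compute (2/7).
Pull out 2: since 7 ≡ 7 (mod 8), (2/7) = +1.
Reached (1/7) = 1. Collecting the sign flips along the way, the symbol is +1.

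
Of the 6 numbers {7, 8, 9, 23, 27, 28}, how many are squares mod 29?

4

(7/29) = +1 → QR.
(8/29) = -1 → non-residue.
(9/29) = +1 → QR.
(23/29) = +1 → QR.
(27/29) = -1 → non-residue.
(28/29) = +1 → QR.
Total quadratic residues among the 6: 4.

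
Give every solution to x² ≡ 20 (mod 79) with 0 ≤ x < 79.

39, 40

Since 79 ≡ 3 (mod 4), a square root of 20 is 20^((79+1)/4) = 20^20 mod 79.
Repeated squaring: 20^2≡5, 20^4≡25, 20^8≡72, 20^16≡49 (mod 79).
20^20 = 20^(16+4) ≡ 40 (mod 79).
Check: 40² = 1600 ≡ 20 (mod 79). The two roots are 39 and 40.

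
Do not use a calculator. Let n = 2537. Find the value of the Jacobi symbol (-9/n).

1

First reduce: -9 ≡ 2528 (mod 2537).
Pull out 2^5: since 2537 ≡ 1 (mod 8), (2/2537) = +1, so (2/2537)^5 = +1.
Reciprocity: 79 ≡ 3 and 2537 ≡ 1 (mod 4), so (79/2537) = +(2537/79).
Reduce top mod 79: now compute (9/79).
Reciprocity: 9 ≡ 1 and 79 ≡ 3 (mod 4), so (9/79) = +(79/9).
Reduce top mod 9: now compute (7/9).
Reciprocity: 7 ≡ 3 and 9 ≡ 1 (mod 4), so (7/9) = +(9/7).
Reduce top mod 7: now compute (2/7).
Pull out 2: since 7 ≡ 7 (mod 8), (2/7) = +1.
Reached (1/7) = 1. Collecting the sign flips along the way, the symbol is +1.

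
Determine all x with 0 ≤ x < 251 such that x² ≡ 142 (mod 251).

Since 251 ≡ 3 (mod 4), a square root of 142 is 142^((251+1)/4) = 142^63 mod 251.
Repeated squaring: 142^2≡84, 142^4≡28, 142^8≡31, 142^16≡208, 142^32≡92 (mod 251).
142^63 = 142^(32+16+8+4+2+1) ≡ 49 (mod 251).
Check: 49² = 2401 ≡ 142 (mod 251). The two roots are 49 and 202.

49, 202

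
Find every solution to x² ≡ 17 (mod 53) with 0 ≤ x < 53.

53 ≡ 1 (mod 4), so we find a root by search.
Trying successive values, 21² = 441 ≡ 17 (mod 53). The other root is 53 − 21 = 32.

21, 32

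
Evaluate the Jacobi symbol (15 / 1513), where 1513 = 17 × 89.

Reciprocity: 15 ≡ 3 and 1513 ≡ 1 (mod 4), so (15/1513) = +(1513/15).
Reduce top mod 15: now compute (13/15).
Reciprocity: 13 ≡ 1 and 15 ≡ 3 (mod 4), so (13/15) = +(15/13).
Reduce top mod 13: now compute (2/13).
Pull out 2: since 13 ≡ 5 (mod 8), (2/13) = -1.
Reached (1/13) = 1. Collecting the sign flips along the way, the symbol is -1.

-1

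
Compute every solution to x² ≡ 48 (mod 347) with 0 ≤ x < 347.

33, 314

Since 347 ≡ 3 (mod 4), a square root of 48 is 48^((347+1)/4) = 48^87 mod 347.
Repeated squaring: 48^2≡222, 48^4≡10, 48^8≡100, 48^16≡284, 48^32≡152, 48^64≡202 (mod 347).
48^87 = 48^(64+16+4+2+1) ≡ 33 (mod 347).
Check: 33² = 1089 ≡ 48 (mod 347). The two roots are 33 and 314.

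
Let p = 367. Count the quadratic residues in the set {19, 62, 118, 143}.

2

(19/367) = -1 → non-residue.
(62/367) = +1 → QR.
(118/367) = +1 → QR.
(143/367) = -1 → non-residue.
Total quadratic residues among the 4: 2.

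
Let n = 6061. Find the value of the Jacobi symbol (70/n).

Pull out 2: since 6061 ≡ 5 (mod 8), (2/6061) = -1.
Reciprocity: 35 ≡ 3 and 6061 ≡ 1 (mod 4), so (35/6061) = +(6061/35).
Reduce top mod 35: now compute (6/35).
Pull out 2: since 35 ≡ 3 (mod 8), (2/35) = -1.
Reciprocity: 3 ≡ 3 and 35 ≡ 3 (mod 4), so (3/35) = −(35/3).
Reduce top mod 3: now compute (2/3).
Pull out 2: since 3 ≡ 3 (mod 8), (2/3) = -1.
Reached (1/3) = 1. Collecting the sign flips along the way, the symbol is +1.

1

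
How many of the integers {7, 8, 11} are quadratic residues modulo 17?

(7/17) = -1 → non-residue.
(8/17) = +1 → QR.
(11/17) = -1 → non-residue.
Total quadratic residues among the 3: 1.

1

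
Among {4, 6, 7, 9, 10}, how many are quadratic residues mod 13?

3

(4/13) = +1 → QR.
(6/13) = -1 → non-residue.
(7/13) = -1 → non-residue.
(9/13) = +1 → QR.
(10/13) = +1 → QR.
Total quadratic residues among the 5: 3.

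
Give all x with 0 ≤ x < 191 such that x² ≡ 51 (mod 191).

Since 191 ≡ 3 (mod 4), a square root of 51 is 51^((191+1)/4) = 51^48 mod 191.
Repeated squaring: 51^2≡118, 51^4≡172, 51^8≡170, 51^16≡59, 51^32≡43 (mod 191).
51^48 = 51^(32+16) ≡ 54 (mod 191).
Check: 54² = 2916 ≡ 51 (mod 191). The two roots are 54 and 137.

54, 137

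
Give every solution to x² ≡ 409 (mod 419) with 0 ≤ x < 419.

Since 419 ≡ 3 (mod 4), a square root of 409 is 409^((419+1)/4) = 409^105 mod 419.
Repeated squaring: 409^2≡100, 409^4≡363, 409^8≡203, 409^16≡147, 409^32≡240, 409^64≡197 (mod 419).
409^105 = 409^(64+32+8+1) ≡ 254 (mod 419).
Check: 254² = 64516 ≡ 409 (mod 419). The two roots are 165 and 254.

165, 254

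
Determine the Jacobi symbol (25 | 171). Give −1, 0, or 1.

1

Reciprocity: 25 ≡ 1 and 171 ≡ 3 (mod 4), so (25/171) = +(171/25).
Reduce top mod 25: now compute (21/25).
Reciprocity: 21 ≡ 1 and 25 ≡ 1 (mod 4), so (21/25) = +(25/21).
Reduce top mod 21: now compute (4/21).
Pull out 2^2: since 21 ≡ 5 (mod 8), (2/21) = -1, so (2/21)^2 = +1.
Reached (1/21) = 1. Collecting the sign flips along the way, the symbol is +1.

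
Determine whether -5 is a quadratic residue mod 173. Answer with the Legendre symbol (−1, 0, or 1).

-1

First reduce: -5 ≡ 168 (mod 173).
Pull out 2^3: since 173 ≡ 5 (mod 8), (2/173) = -1, so (2/173)^3 = -1.
Reciprocity: 21 ≡ 1 and 173 ≡ 1 (mod 4), so (21/173) = +(173/21).
Reduce top mod 21: now compute (5/21).
Reciprocity: 5 ≡ 1 and 21 ≡ 1 (mod 4), so (5/21) = +(21/5).
Reduce top mod 5: now compute (1/5).
Reached (1/5) = 1. Collecting the sign flips along the way, the symbol is -1.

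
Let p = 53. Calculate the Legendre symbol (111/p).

-1

First reduce: 111 ≡ 5 (mod 53).
Reciprocity: 5 ≡ 1 and 53 ≡ 1 (mod 4), so (5/53) = +(53/5).
Reduce top mod 5: now compute (3/5).
Reciprocity: 3 ≡ 3 and 5 ≡ 1 (mod 4), so (3/5) = +(5/3).
Reduce top mod 3: now compute (2/3).
Pull out 2: since 3 ≡ 3 (mod 8), (2/3) = -1.
Reached (1/3) = 1. Collecting the sign flips along the way, the symbol is -1.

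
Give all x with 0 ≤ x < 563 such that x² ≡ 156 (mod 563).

178, 385

Since 563 ≡ 3 (mod 4), a square root of 156 is 156^((563+1)/4) = 156^141 mod 563.
Repeated squaring: 156^2≡127, 156^4≡365, 156^8≡357, 156^16≡211, 156^32≡44, 156^64≡247, 156^128≡205 (mod 563).
156^141 = 156^(128+8+4+1) ≡ 178 (mod 563).
Check: 178² = 31684 ≡ 156 (mod 563). The two roots are 178 and 385.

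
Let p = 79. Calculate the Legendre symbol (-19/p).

First reduce: -19 ≡ 60 (mod 79).
Pull out 2^2: since 79 ≡ 7 (mod 8), (2/79) = +1, so (2/79)^2 = +1.
Reciprocity: 15 ≡ 3 and 79 ≡ 3 (mod 4), so (15/79) = −(79/15).
Reduce top mod 15: now compute (4/15).
Pull out 2^2: since 15 ≡ 7 (mod 8), (2/15) = +1, so (2/15)^2 = +1.
Reached (1/15) = 1. Collecting the sign flips along the way, the symbol is -1.

-1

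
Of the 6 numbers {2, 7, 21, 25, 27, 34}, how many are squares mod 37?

(2/37) = -1 → non-residue.
(7/37) = +1 → QR.
(21/37) = +1 → QR.
(25/37) = +1 → QR.
(27/37) = +1 → QR.
(34/37) = +1 → QR.
Total quadratic residues among the 6: 5.

5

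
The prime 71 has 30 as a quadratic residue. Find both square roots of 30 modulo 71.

32, 39

Since 71 ≡ 3 (mod 4), a square root of 30 is 30^((71+1)/4) = 30^18 mod 71.
Repeated squaring: 30^2≡48, 30^4≡32, 30^8≡30, 30^16≡48 (mod 71).
30^18 = 30^(16+2) ≡ 32 (mod 71).
Check: 32² = 1024 ≡ 30 (mod 71). The two roots are 32 and 39.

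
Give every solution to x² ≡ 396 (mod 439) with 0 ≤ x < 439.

134, 305

Since 439 ≡ 3 (mod 4), a square root of 396 is 396^((439+1)/4) = 396^110 mod 439.
Repeated squaring: 396^2≡93, 396^4≡308, 396^8≡40, 396^16≡283, 396^32≡191, 396^64≡44 (mod 439).
396^110 = 396^(64+32+8+4+2) ≡ 305 (mod 439).
Check: 305² = 93025 ≡ 396 (mod 439). The two roots are 134 and 305.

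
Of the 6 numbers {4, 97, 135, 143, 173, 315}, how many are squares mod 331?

3

(4/331) = +1 → QR.
(97/331) = -1 → non-residue.
(135/331) = -1 → non-residue.
(143/331) = +1 → QR.
(173/331) = +1 → QR.
(315/331) = -1 → non-residue.
Total quadratic residues among the 6: 3.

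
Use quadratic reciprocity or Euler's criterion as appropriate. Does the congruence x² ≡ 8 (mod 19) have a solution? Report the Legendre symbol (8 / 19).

Pull out 2^3: since 19 ≡ 3 (mod 8), (2/19) = -1, so (2/19)^3 = -1.
Reached (1/19) = 1. Collecting the sign flips along the way, the symbol is -1.

-1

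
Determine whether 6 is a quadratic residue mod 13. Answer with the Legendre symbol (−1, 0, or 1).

-1

Pull out 2: since 13 ≡ 5 (mod 8), (2/13) = -1.
Reciprocity: 3 ≡ 3 and 13 ≡ 1 (mod 4), so (3/13) = +(13/3).
Reduce top mod 3: now compute (1/3).
Reached (1/3) = 1. Collecting the sign flips along the way, the symbol is -1.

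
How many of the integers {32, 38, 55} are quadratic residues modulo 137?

(32/137) = +1 → QR.
(38/137) = +1 → QR.
(55/137) = -1 → non-residue.
Total quadratic residues among the 3: 2.

2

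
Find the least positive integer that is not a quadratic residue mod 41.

3

(2/41) = +1, so 2 is a residue.
(3/41) = −1, so 3 is the smallest positive non-residue mod 41.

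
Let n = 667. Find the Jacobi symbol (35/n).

1

Reciprocity: 35 ≡ 3 and 667 ≡ 3 (mod 4), so (35/667) = −(667/35).
Reduce top mod 35: now compute (2/35).
Pull out 2: since 35 ≡ 3 (mod 8), (2/35) = -1.
Reached (1/35) = 1. Collecting the sign flips along the way, the symbol is +1.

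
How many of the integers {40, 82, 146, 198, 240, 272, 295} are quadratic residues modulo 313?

2

(40/313) = -1 → non-residue.
(82/313) = -1 → non-residue.
(146/313) = -1 → non-residue.
(198/313) = +1 → QR.
(240/313) = -1 → non-residue.
(272/313) = -1 → non-residue.
(295/313) = +1 → QR.
Total quadratic residues among the 7: 2.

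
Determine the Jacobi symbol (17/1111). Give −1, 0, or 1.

Reciprocity: 17 ≡ 1 and 1111 ≡ 3 (mod 4), so (17/1111) = +(1111/17).
Reduce top mod 17: now compute (6/17).
Pull out 2: since 17 ≡ 1 (mod 8), (2/17) = +1.
Reciprocity: 3 ≡ 3 and 17 ≡ 1 (mod 4), so (3/17) = +(17/3).
Reduce top mod 3: now compute (2/3).
Pull out 2: since 3 ≡ 3 (mod 8), (2/3) = -1.
Reached (1/3) = 1. Collecting the sign flips along the way, the symbol is -1.

-1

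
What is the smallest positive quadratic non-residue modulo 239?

(2/239) = +1, so 2 is a residue.
(3/239) = +1, so 3 is a residue.
(4/239) = +1, so 4 is a residue.
(5/239) = +1, so 5 is a residue.
(6/239) = +1, so 6 is a residue.
(7/239) = −1, so 7 is the smallest positive non-residue mod 239.

7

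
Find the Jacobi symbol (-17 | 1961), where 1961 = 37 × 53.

-1

First reduce: -17 ≡ 1944 (mod 1961).
Pull out 2^3: since 1961 ≡ 1 (mod 8), (2/1961) = +1, so (2/1961)^3 = +1.
Reciprocity: 243 ≡ 3 and 1961 ≡ 1 (mod 4), so (243/1961) = +(1961/243).
Reduce top mod 243: now compute (17/243).
Reciprocity: 17 ≡ 1 and 243 ≡ 3 (mod 4), so (17/243) = +(243/17).
Reduce top mod 17: now compute (5/17).
Reciprocity: 5 ≡ 1 and 17 ≡ 1 (mod 4), so (5/17) = +(17/5).
Reduce top mod 5: now compute (2/5).
Pull out 2: since 5 ≡ 5 (mod 8), (2/5) = -1.
Reached (1/5) = 1. Collecting the sign flips along the way, the symbol is -1.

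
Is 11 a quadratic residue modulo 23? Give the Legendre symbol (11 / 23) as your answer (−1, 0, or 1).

Reciprocity: 11 ≡ 3 and 23 ≡ 3 (mod 4), so (11/23) = −(23/11).
Reduce top mod 11: now compute (1/11).
Reached (1/11) = 1. Collecting the sign flips along the way, the symbol is -1.

-1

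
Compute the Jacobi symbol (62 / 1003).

Pull out 2: since 1003 ≡ 3 (mod 8), (2/1003) = -1.
Reciprocity: 31 ≡ 3 and 1003 ≡ 3 (mod 4), so (31/1003) = −(1003/31).
Reduce top mod 31: now compute (11/31).
Reciprocity: 11 ≡ 3 and 31 ≡ 3 (mod 4), so (11/31) = −(31/11).
Reduce top mod 11: now compute (9/11).
Reciprocity: 9 ≡ 1 and 11 ≡ 3 (mod 4), so (9/11) = +(11/9).
Reduce top mod 9: now compute (2/9).
Pull out 2: since 9 ≡ 1 (mod 8), (2/9) = +1.
Reached (1/9) = 1. Collecting the sign flips along the way, the symbol is -1.

-1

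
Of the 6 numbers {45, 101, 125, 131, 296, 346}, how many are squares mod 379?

(45/379) = +1 → QR.
(101/379) = +1 → QR.
(125/379) = +1 → QR.
(131/379) = -1 → non-residue.
(296/379) = -1 → non-residue.
(346/379) = -1 → non-residue.
Total quadratic residues among the 6: 3.

3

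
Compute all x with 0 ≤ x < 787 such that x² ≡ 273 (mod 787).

Since 787 ≡ 3 (mod 4), a square root of 273 is 273^((787+1)/4) = 273^197 mod 787.
Repeated squaring: 273^2≡551, 273^4≡606, 273^8≡494, 273^16≡66, 273^32≡421, 273^64≡166, 273^128≡11 (mod 787).
273^197 = 273^(128+64+4+1) ≡ 625 (mod 787).
Check: 625² = 390625 ≡ 273 (mod 787). The two roots are 162 and 625.

162, 625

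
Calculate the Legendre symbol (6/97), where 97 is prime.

1

Pull out 2: since 97 ≡ 1 (mod 8), (2/97) = +1.
Reciprocity: 3 ≡ 3 and 97 ≡ 1 (mod 4), so (3/97) = +(97/3).
Reduce top mod 3: now compute (1/3).
Reached (1/3) = 1. Collecting the sign flips along the way, the symbol is +1.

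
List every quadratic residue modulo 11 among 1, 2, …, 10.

1, 3, 4, 5, 9

Square k = 1,…,5 (k and 11−k give the same square):
1²=1, 2²=4, 3²=9, 4²≡5, 5²≡3 (mod 11).
So the quadratic residues mod 11 are {1, 3, 4, 5, 9}.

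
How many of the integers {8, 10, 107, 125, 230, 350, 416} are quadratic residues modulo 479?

(8/479) = +1 → QR.
(10/479) = +1 → QR.
(107/479) = +1 → QR.
(125/479) = +1 → QR.
(230/479) = +1 → QR.
(350/479) = +1 → QR.
(416/479) = -1 → non-residue.
Total quadratic residues among the 7: 6.

6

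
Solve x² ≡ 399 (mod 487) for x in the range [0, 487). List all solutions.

151, 336

Since 487 ≡ 3 (mod 4), a square root of 399 is 399^((487+1)/4) = 399^122 mod 487.
Repeated squaring: 399^2≡439, 399^4≡356, 399^8≡116, 399^16≡307, 399^32≡258, 399^64≡332 (mod 487).
399^122 = 399^(64+32+16+8+2) ≡ 336 (mod 487).
Check: 336² = 112896 ≡ 399 (mod 487). The two roots are 151 and 336.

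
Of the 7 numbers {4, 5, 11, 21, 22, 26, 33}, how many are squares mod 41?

(4/41) = +1 → QR.
(5/41) = +1 → QR.
(11/41) = -1 → non-residue.
(21/41) = +1 → QR.
(22/41) = -1 → non-residue.
(26/41) = -1 → non-residue.
(33/41) = +1 → QR.
Total quadratic residues among the 7: 4.

4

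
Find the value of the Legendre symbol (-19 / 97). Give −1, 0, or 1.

Euler's criterion: (-19/97) ≡ 78^48 (mod 97).
78^2 ≡ 70 (mod 97)
78^4 ≡ 50 (mod 97)
78^8 ≡ 75 (mod 97)
78^16 ≡ 96 (mod 97)
78^32 ≡ 1 (mod 97)
78^48 = 78^(32+16) ≡ 96 (mod 97).
Result is 96 ≡ −1, so (-19/97) = −1.

-1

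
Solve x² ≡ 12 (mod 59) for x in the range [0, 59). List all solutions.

22, 37

Since 59 ≡ 3 (mod 4), a square root of 12 is 12^((59+1)/4) = 12^15 mod 59.
Repeated squaring: 12^2≡26, 12^4≡27, 12^8≡21 (mod 59).
12^15 = 12^(8+4+2+1) ≡ 22 (mod 59).
Check: 22² = 484 ≡ 12 (mod 59). The two roots are 22 and 37.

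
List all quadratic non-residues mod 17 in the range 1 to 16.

3, 5, 6, 7, 10, 11, 12, 14

Square k = 1,…,8 (k and 17−k give the same square):
1²=1, 2²=4, 3²=9, 4²=16, 5²≡8, 6²≡2, 7²≡15, 8²≡13 (mod 17).
The residues are {1, 2, 4, 8, 9, 13, 15, 16}; the non-residues are the remaining 8 nonzero classes.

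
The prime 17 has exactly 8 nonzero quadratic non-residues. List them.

3, 5, 6, 7, 10, 11, 12, 14

Square k = 1,…,8 (k and 17−k give the same square):
1²=1, 2²=4, 3²=9, 4²=16, 5²≡8, 6²≡2, 7²≡15, 8²≡13 (mod 17).
The residues are {1, 2, 4, 8, 9, 13, 15, 16}; the non-residues are the remaining 8 nonzero classes.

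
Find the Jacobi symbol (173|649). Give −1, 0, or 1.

1

Reciprocity: 173 ≡ 1 and 649 ≡ 1 (mod 4), so (173/649) = +(649/173).
Reduce top mod 173: now compute (130/173).
Pull out 2: since 173 ≡ 5 (mod 8), (2/173) = -1.
Reciprocity: 65 ≡ 1 and 173 ≡ 1 (mod 4), so (65/173) = +(173/65).
Reduce top mod 65: now compute (43/65).
Reciprocity: 43 ≡ 3 and 65 ≡ 1 (mod 4), so (43/65) = +(65/43).
Reduce top mod 43: now compute (22/43).
Pull out 2: since 43 ≡ 3 (mod 8), (2/43) = -1.
Reciprocity: 11 ≡ 3 and 43 ≡ 3 (mod 4), so (11/43) = −(43/11).
Reduce top mod 11: now compute (10/11).
Pull out 2: since 11 ≡ 3 (mod 8), (2/11) = -1.
Reciprocity: 5 ≡ 1 and 11 ≡ 3 (mod 4), so (5/11) = +(11/5).
Reduce top mod 5: now compute (1/5).
Reached (1/5) = 1. Collecting the sign flips along the way, the symbol is +1.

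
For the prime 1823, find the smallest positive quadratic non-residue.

5

(2/1823) = +1, so 2 is a residue.
(3/1823) = +1, so 3 is a residue.
(4/1823) = +1, so 4 is a residue.
(5/1823) = −1, so 5 is the smallest positive non-residue mod 1823.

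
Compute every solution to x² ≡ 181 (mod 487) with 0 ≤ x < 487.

147, 340

Since 487 ≡ 3 (mod 4), a square root of 181 is 181^((487+1)/4) = 181^122 mod 487.
Repeated squaring: 181^2≡132, 181^4≡379, 181^8≡463, 181^16≡89, 181^32≡129, 181^64≡83 (mod 487).
181^122 = 181^(64+32+16+8+2) ≡ 340 (mod 487).
Check: 340² = 115600 ≡ 181 (mod 487). The two roots are 147 and 340.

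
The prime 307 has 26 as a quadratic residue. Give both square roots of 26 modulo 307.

Since 307 ≡ 3 (mod 4), a square root of 26 is 26^((307+1)/4) = 26^77 mod 307.
Repeated squaring: 26^2≡62, 26^4≡160, 26^8≡119, 26^16≡39, 26^32≡293, 26^64≡196 (mod 307).
26^77 = 26^(64+8+4+1) ≡ 183 (mod 307).
Check: 183² = 33489 ≡ 26 (mod 307). The two roots are 124 and 183.

124, 183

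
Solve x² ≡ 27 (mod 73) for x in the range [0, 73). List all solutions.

10, 63

73 ≡ 1 (mod 4), so we find a root by search.
Trying successive values, 10² = 100 ≡ 27 (mod 73). The other root is 73 − 10 = 63.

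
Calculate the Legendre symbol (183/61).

0

First reduce: 183 ≡ 0 (mod 61).
Top reduces to 0: gcd > 1, so the symbol is 0.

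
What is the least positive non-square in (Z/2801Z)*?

3

(2/2801) = +1, so 2 is a residue.
(3/2801) = −1, so 3 is the smallest positive non-residue mod 2801.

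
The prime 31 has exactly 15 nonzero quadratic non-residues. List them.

Square k = 1,…,15 (k and 31−k give the same square):
1²=1, 2²=4, 3²=9, 4²=16, 5²=25, 6²≡5, 7²≡18, 8²≡2, 9²≡19, 10²≡7, 11²≡28, 12²≡20, 13²≡14, 14²≡10, 15²≡8 (mod 31).
The residues are {1, 2, 4, 5, 7, 8, 9, 10, 14, 16, 18, 19, 20, 25, 28}; the non-residues are the remaining 15 nonzero classes.

3,6,11,12,13,15,17,21,22,23,24,26,27,29,30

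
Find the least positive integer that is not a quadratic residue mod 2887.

3

(2/2887) = +1, so 2 is a residue.
(3/2887) = −1, so 3 is the smallest positive non-residue mod 2887.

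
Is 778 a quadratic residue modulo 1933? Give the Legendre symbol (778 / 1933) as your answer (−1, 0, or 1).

1

Pull out 2: since 1933 ≡ 5 (mod 8), (2/1933) = -1.
Reciprocity: 389 ≡ 1 and 1933 ≡ 1 (mod 4), so (389/1933) = +(1933/389).
Reduce top mod 389: now compute (377/389).
Reciprocity: 377 ≡ 1 and 389 ≡ 1 (mod 4), so (377/389) = +(389/377).
Reduce top mod 377: now compute (12/377).
Pull out 2^2: since 377 ≡ 1 (mod 8), (2/377) = +1, so (2/377)^2 = +1.
Reciprocity: 3 ≡ 3 and 377 ≡ 1 (mod 4), so (3/377) = +(377/3).
Reduce top mod 3: now compute (2/3).
Pull out 2: since 3 ≡ 3 (mod 8), (2/3) = -1.
Reached (1/3) = 1. Collecting the sign flips along the way, the symbol is +1.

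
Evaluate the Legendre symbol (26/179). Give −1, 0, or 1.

Pull out 2: since 179 ≡ 3 (mod 8), (2/179) = -1.
Reciprocity: 13 ≡ 1 and 179 ≡ 3 (mod 4), so (13/179) = +(179/13).
Reduce top mod 13: now compute (10/13).
Pull out 2: since 13 ≡ 5 (mod 8), (2/13) = -1.
Reciprocity: 5 ≡ 1 and 13 ≡ 1 (mod 4), so (5/13) = +(13/5).
Reduce top mod 5: now compute (3/5).
Reciprocity: 3 ≡ 3 and 5 ≡ 1 (mod 4), so (3/5) = +(5/3).
Reduce top mod 3: now compute (2/3).
Pull out 2: since 3 ≡ 3 (mod 8), (2/3) = -1.
Reached (1/3) = 1. Collecting the sign flips along the way, the symbol is -1.

-1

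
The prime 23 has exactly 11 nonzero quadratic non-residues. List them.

Square k = 1,…,11 (k and 23−k give the same square):
1²=1, 2²=4, 3²=9, 4²=16, 5²≡2, 6²≡13, 7²≡3, 8²≡18, 9²≡12, 10²≡8, 11²≡6 (mod 23).
The residues are {1, 2, 3, 4, 6, 8, 9, 12, 13, 16, 18}; the non-residues are the remaining 11 nonzero classes.

5 7 10 11 14 15 17 19 20 21 22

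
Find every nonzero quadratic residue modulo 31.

Square k = 1,…,15 (k and 31−k give the same square):
1²=1, 2²=4, 3²=9, 4²=16, 5²=25, 6²≡5, 7²≡18, 8²≡2, 9²≡19, 10²≡7, 11²≡28, 12²≡20, 13²≡14, 14²≡10, 15²≡8 (mod 31).
So the quadratic residues mod 31 are {1, 2, 4, 5, 7, 8, 9, 10, 14, 16, 18, 19, 20, 25, 28}.

1 2 4 5 7 8 9 10 14 16 18 19 20 25 28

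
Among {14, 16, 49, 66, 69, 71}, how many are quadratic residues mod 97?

(14/97) = -1 → non-residue.
(16/97) = +1 → QR.
(49/97) = +1 → QR.
(66/97) = +1 → QR.
(69/97) = -1 → non-residue.
(71/97) = -1 → non-residue.
Total quadratic residues among the 6: 3.

3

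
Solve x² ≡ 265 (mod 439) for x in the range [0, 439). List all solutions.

Since 439 ≡ 3 (mod 4), a square root of 265 is 265^((439+1)/4) = 265^110 mod 439.
Repeated squaring: 265^2≡424, 265^4≡225, 265^8≡140, 265^16≡284, 265^32≡319, 265^64≡352 (mod 439).
265^110 = 265^(64+32+8+4+2) ≡ 325 (mod 439).
Check: 325² = 105625 ≡ 265 (mod 439). The two roots are 114 and 325.

114, 325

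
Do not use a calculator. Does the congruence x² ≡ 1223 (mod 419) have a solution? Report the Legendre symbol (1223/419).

-1

First reduce: 1223 ≡ 385 (mod 419).
Reciprocity: 385 ≡ 1 and 419 ≡ 3 (mod 4), so (385/419) = +(419/385).
Reduce top mod 385: now compute (34/385).
Pull out 2: since 385 ≡ 1 (mod 8), (2/385) = +1.
Reciprocity: 17 ≡ 1 and 385 ≡ 1 (mod 4), so (17/385) = +(385/17).
Reduce top mod 17: now compute (11/17).
Reciprocity: 11 ≡ 3 and 17 ≡ 1 (mod 4), so (11/17) = +(17/11).
Reduce top mod 11: now compute (6/11).
Pull out 2: since 11 ≡ 3 (mod 8), (2/11) = -1.
Reciprocity: 3 ≡ 3 and 11 ≡ 3 (mod 4), so (3/11) = −(11/3).
Reduce top mod 3: now compute (2/3).
Pull out 2: since 3 ≡ 3 (mod 8), (2/3) = -1.
Reached (1/3) = 1. Collecting the sign flips along the way, the symbol is -1.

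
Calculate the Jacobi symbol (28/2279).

-1

Pull out 2^2: since 2279 ≡ 7 (mod 8), (2/2279) = +1, so (2/2279)^2 = +1.
Reciprocity: 7 ≡ 3 and 2279 ≡ 3 (mod 4), so (7/2279) = −(2279/7).
Reduce top mod 7: now compute (4/7).
Pull out 2^2: since 7 ≡ 7 (mod 8), (2/7) = +1, so (2/7)^2 = +1.
Reached (1/7) = 1. Collecting the sign flips along the way, the symbol is -1.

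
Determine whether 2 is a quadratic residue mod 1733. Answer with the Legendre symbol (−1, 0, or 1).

Pull out 2: since 1733 ≡ 5 (mod 8), (2/1733) = -1.
Reached (1/1733) = 1. Collecting the sign flips along the way, the symbol is -1.

-1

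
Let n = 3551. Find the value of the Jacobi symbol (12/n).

1

Pull out 2^2: since 3551 ≡ 7 (mod 8), (2/3551) = +1, so (2/3551)^2 = +1.
Reciprocity: 3 ≡ 3 and 3551 ≡ 3 (mod 4), so (3/3551) = −(3551/3).
Reduce top mod 3: now compute (2/3).
Pull out 2: since 3 ≡ 3 (mod 8), (2/3) = -1.
Reached (1/3) = 1. Collecting the sign flips along the way, the symbol is +1.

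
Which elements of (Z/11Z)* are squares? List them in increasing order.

Square k = 1,…,5 (k and 11−k give the same square):
1²=1, 2²=4, 3²=9, 4²≡5, 5²≡3 (mod 11).
So the quadratic residues mod 11 are {1, 3, 4, 5, 9}.

1,3,4,5,9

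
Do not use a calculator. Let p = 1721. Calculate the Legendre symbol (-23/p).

First reduce: -23 ≡ 1698 (mod 1721).
Pull out 2: since 1721 ≡ 1 (mod 8), (2/1721) = +1.
Reciprocity: 849 ≡ 1 and 1721 ≡ 1 (mod 4), so (849/1721) = +(1721/849).
Reduce top mod 849: now compute (23/849).
Reciprocity: 23 ≡ 3 and 849 ≡ 1 (mod 4), so (23/849) = +(849/23).
Reduce top mod 23: now compute (21/23).
Reciprocity: 21 ≡ 1 and 23 ≡ 3 (mod 4), so (21/23) = +(23/21).
Reduce top mod 21: now compute (2/21).
Pull out 2: since 21 ≡ 5 (mod 8), (2/21) = -1.
Reached (1/21) = 1. Collecting the sign flips along the way, the symbol is -1.

-1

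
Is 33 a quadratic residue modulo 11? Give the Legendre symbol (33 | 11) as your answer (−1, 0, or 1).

0

First reduce: 33 ≡ 0 (mod 11).
Top reduces to 0: gcd > 1, so the symbol is 0.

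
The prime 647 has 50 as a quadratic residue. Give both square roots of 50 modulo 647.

Since 647 ≡ 3 (mod 4), a square root of 50 is 50^((647+1)/4) = 50^162 mod 647.
Repeated squaring: 50^2≡559, 50^4≡627, 50^8≡400, 50^16≡191, 50^32≡249, 50^64≡536, 50^128≡28 (mod 647).
50^162 = 50^(128+32+2) ≡ 467 (mod 647).
Check: 467² = 218089 ≡ 50 (mod 647). The two roots are 180 and 467.

180, 467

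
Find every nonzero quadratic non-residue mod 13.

2,5,6,7,8,11

Square k = 1,…,6 (k and 13−k give the same square):
1²=1, 2²=4, 3²=9, 4²≡3, 5²≡12, 6²≡10 (mod 13).
The residues are {1, 3, 4, 9, 10, 12}; the non-residues are the remaining 6 nonzero classes.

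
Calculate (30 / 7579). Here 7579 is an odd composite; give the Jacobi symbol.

1

Pull out 2: since 7579 ≡ 3 (mod 8), (2/7579) = -1.
Reciprocity: 15 ≡ 3 and 7579 ≡ 3 (mod 4), so (15/7579) = −(7579/15).
Reduce top mod 15: now compute (4/15).
Pull out 2^2: since 15 ≡ 7 (mod 8), (2/15) = +1, so (2/15)^2 = +1.
Reached (1/15) = 1. Collecting the sign flips along the way, the symbol is +1.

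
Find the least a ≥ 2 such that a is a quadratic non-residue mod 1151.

(2/1151) = +1, so 2 is a residue.
(3/1151) = +1, so 3 is a residue.
(4/1151) = +1, so 4 is a residue.
(5/1151) = +1, so 5 is a residue.
(6/1151) = +1, so 6 is a residue.
(7/1151) = +1, so 7 is a residue.
(8/1151) = +1, so 8 is a residue.
(9/1151) = +1, so 9 is a residue.
(10/1151) = +1, so 10 is a residue.
(11/1151) = +1, so 11 is a residue.
(12/1151) = +1, so 12 is a residue.
(13/1151) = −1, so 13 is the smallest positive non-residue mod 1151.

13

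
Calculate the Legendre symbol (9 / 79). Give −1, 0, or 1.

Euler's criterion: (9/79) ≡ 9^39 (mod 79).
9^2 ≡ 2 (mod 79)
9^4 ≡ 4 (mod 79)
9^8 ≡ 16 (mod 79)
9^16 ≡ 19 (mod 79)
9^32 ≡ 45 (mod 79)
9^39 = 9^(32+4+2+1) ≡ 1 (mod 79).
Result is 1, so (9/79) = 1.

1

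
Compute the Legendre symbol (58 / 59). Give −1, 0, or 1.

-1

Euler's criterion: (58/59) ≡ 58^29 (mod 59).
58^2 ≡ 1 (mod 59)
58^4 ≡ 1 (mod 59)
58^8 ≡ 1 (mod 59)
58^16 ≡ 1 (mod 59)
58^29 = 58^(16+8+4+1) ≡ 58 (mod 59).
Result is 58 ≡ −1, so (58/59) = −1.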